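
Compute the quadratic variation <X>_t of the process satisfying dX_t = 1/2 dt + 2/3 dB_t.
<X>_t = 4*t/9

For an Itô process dX_t = a(t) dt + b(t) dB_t, the quadratic variation is <X>_t = int_0^t b(s)^2 ds (the drift term does not contribute). Here b(s) = 2/3, so
  b(s)^2 = 4/9.
Integrating from 0 to t:
  <X>_t = int_0^t (4/9) ds = 4*t/9.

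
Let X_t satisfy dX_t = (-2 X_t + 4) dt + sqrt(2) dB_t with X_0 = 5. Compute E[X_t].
E[X_t] = 2 + 3*exp(-2*t)

Taking expectations and using E[dB_t] = 0, the mean m(t) = E[X_t] satisfies the ODE m'(t) = a m(t) + b with m(0) = x_0. With a = -2, b = 4, x_0 = 5, the solution is
  m(t) = x_0 * exp(a t) + (b/a) * (exp(a t) - 1)
       = 5 * exp((-2) t) + (4/(-2)) * (exp((-2) t) - 1)
       = 2 + 3*exp(-2*t).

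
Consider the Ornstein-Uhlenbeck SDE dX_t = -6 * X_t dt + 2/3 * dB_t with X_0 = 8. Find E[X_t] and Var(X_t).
E[X_t] = 8*exp(-6*t); Var(X_t) = 1/27 - exp(-12*t)/27

The OU SDE dX = -theta X dt + sigma dB admits the integrating factor exp(theta t): d(exp(theta t) X_t) = sigma exp(theta t) dB_t. Integrating from 0 to t:
  X_t = x_0 * exp(-theta t) + sigma * int_0^t exp(-theta (t-s)) dB_s.
The Itô integral has mean 0 and (by the Itô isometry) variance sigma^2 * int_0^t exp(-2 theta (t - s)) ds = sigma^2 * (1 - exp(-2 theta t)) / (2 theta).
With theta = 6, sigma = 2/3, x_0 = 8:
  E[X_t] = 8 * exp(-6 t) = 8*exp(-6*t)
  Var(X_t) = (2/3)^2 * (1 - exp(-2*6 t)) / (2 * 6) = 1/27 - exp(-12*t)/27.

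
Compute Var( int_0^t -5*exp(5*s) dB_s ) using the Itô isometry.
Var = 5*exp(10*t)/2 - 5/2

The Itô integral of a deterministic integrand f(s) has mean 0 because each increment f(s) * (B_{s+ds} - B_s) has mean 0. By the Itô isometry:
  Var( int_0^t f(s) dB_s ) = E[ (int_0^t f(s) dB_s)^2 ] = int_0^t f(s)^2 ds.
Here f(s) = -5*exp(5*s), so f(s)^2 = 25*exp(10*s). Integrate:
  int_0^t (25*exp(10*s)) ds = 5*exp(10*t)/2 - 5/2.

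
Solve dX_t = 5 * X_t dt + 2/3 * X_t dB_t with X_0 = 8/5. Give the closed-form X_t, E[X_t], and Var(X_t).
X_t = 8/5 * exp((43/9) t + (2/3) B_t); E[X_t] = 8*exp(5*t)/5; Var(X_t) = 64*(exp(4*t/9) - 1)*exp(10*t)/25

For GBM dX = mu X dt + sigma X dB with X_0 = x_0, apply Itô to Y = log X: dY = (mu - sigma^2/2) dt + sigma dB, so Y_t = log(x_0) + (mu - sigma^2/2) t + sigma B_t and hence X_t = x_0 * exp((mu - sigma^2/2) t + sigma B_t).
With mu = 5, sigma = 2/3, x_0 = 8/5, this gives:
  X_t = 8/5 * exp((43/9) * t + (2/3) * B_t).
Since sigma*B_t ~ Normal(0, sigma^2 t), E[exp(sigma*B_t)] = exp(sigma^2 t / 2); so E[X_t] = x_0 * exp((mu - sigma^2/2) t) * exp(sigma^2 t / 2) = x_0 * exp(mu t) = 8*exp(5*t)/5.
Var(X_t) = E[X_t^2] - (E[X_t])^2 = x_0^2 * exp(2 mu t) * (exp(sigma^2 t) - 1) = 64*(exp(4*t/9) - 1)*exp(10*t)/25.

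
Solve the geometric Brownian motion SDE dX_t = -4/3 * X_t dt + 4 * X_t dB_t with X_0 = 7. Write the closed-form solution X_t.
X_t = 7 * exp((-28/3) * t + (4) * B_t)

For GBM dX = mu X dt + sigma X dB with X_0 = x_0, apply Itô to Y = log X: dY = (mu - sigma^2/2) dt + sigma dB, so Y_t = log(x_0) + (mu - sigma^2/2) t + sigma B_t and hence X_t = x_0 * exp((mu - sigma^2/2) t + sigma B_t).
With mu = -4/3, sigma = 4, x_0 = 7, this gives:
  X_t = 7 * exp((-28/3) * t + (4) * B_t).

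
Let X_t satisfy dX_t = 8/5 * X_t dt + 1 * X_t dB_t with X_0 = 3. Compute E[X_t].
E[X_t] = 3*exp(8*t/5)

For GBM dX = mu X dt + sigma X dB with X_0 = x_0, apply Itô to Y = log X: dY = (mu - sigma^2/2) dt + sigma dB, so Y_t = log(x_0) + (mu - sigma^2/2) t + sigma B_t and hence X_t = x_0 * exp((mu - sigma^2/2) t + sigma B_t).
With mu = 8/5, sigma = 1, x_0 = 3, this gives:
  X_t = 3 * exp((11/10) * t + (1) * B_t).
Since sigma*B_t ~ Normal(0, sigma^2 t), E[exp(sigma*B_t)] = exp(sigma^2 t / 2); so E[X_t] = x_0 * exp((mu - sigma^2/2) t) * exp(sigma^2 t / 2) = x_0 * exp(mu t) = 3*exp(8*t/5).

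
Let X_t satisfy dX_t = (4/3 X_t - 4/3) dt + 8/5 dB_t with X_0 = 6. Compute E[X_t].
E[X_t] = 5*exp(4*t/3) + 1

Taking expectations and using E[dB_t] = 0, the mean m(t) = E[X_t] satisfies the ODE m'(t) = a m(t) + b with m(0) = x_0. With a = 4/3, b = -4/3, x_0 = 6, the solution is
  m(t) = x_0 * exp(a t) + (b/a) * (exp(a t) - 1)
       = 6 * exp((4/3) t) + ((-4/3)/(4/3)) * (exp((4/3) t) - 1)
       = 5*exp(4*t/3) + 1.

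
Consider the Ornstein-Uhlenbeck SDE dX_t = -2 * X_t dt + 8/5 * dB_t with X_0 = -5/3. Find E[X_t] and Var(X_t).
E[X_t] = -5*exp(-2*t)/3; Var(X_t) = 16/25 - 16*exp(-4*t)/25

The OU SDE dX = -theta X dt + sigma dB admits the integrating factor exp(theta t): d(exp(theta t) X_t) = sigma exp(theta t) dB_t. Integrating from 0 to t:
  X_t = x_0 * exp(-theta t) + sigma * int_0^t exp(-theta (t-s)) dB_s.
The Itô integral has mean 0 and (by the Itô isometry) variance sigma^2 * int_0^t exp(-2 theta (t - s)) ds = sigma^2 * (1 - exp(-2 theta t)) / (2 theta).
With theta = 2, sigma = 8/5, x_0 = -5/3:
  E[X_t] = -5/3 * exp(-2 t) = -5*exp(-2*t)/3
  Var(X_t) = (8/5)^2 * (1 - exp(-2*2 t)) / (2 * 2) = 16/25 - 16*exp(-4*t)/25.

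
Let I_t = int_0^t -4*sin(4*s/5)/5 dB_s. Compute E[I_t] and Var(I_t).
E[I_t] = 0; Var(I_t) = 8*t/25 - 2*sin(4*t/5)*cos(4*t/5)/5

The Itô integral of a deterministic integrand f(s) has mean 0 because each increment f(s) * (B_{s+ds} - B_s) has mean 0. By the Itô isometry:
  Var( int_0^t f(s) dB_s ) = E[ (int_0^t f(s) dB_s)^2 ] = int_0^t f(s)^2 ds.
Here f(s) = -4*sin(4*s/5)/5, so f(s)^2 = 16*sin(4*s/5)^2/25. Integrate:
  int_0^t (16*sin(4*s/5)^2/25) ds = 8*t/25 - 2*sin(4*t/5)*cos(4*t/5)/5.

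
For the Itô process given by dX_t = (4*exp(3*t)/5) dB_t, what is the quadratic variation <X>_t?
<X>_t = 8*exp(6*t)/75 - 8/75

For an Itô process dX_t = a(t) dt + b(t) dB_t, the quadratic variation is <X>_t = int_0^t b(s)^2 ds (the drift term does not contribute). Here b(s) = 4*exp(3*s)/5, so
  b(s)^2 = 16*exp(6*s)/25.
Integrating from 0 to t:
  <X>_t = int_0^t (16*exp(6*s)/25) ds = 8*exp(6*t)/75 - 8/75.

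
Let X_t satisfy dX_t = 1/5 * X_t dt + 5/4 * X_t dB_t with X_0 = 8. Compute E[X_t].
E[X_t] = 8*exp(t/5)

For GBM dX = mu X dt + sigma X dB with X_0 = x_0, apply Itô to Y = log X: dY = (mu - sigma^2/2) dt + sigma dB, so Y_t = log(x_0) + (mu - sigma^2/2) t + sigma B_t and hence X_t = x_0 * exp((mu - sigma^2/2) t + sigma B_t).
With mu = 1/5, sigma = 5/4, x_0 = 8, this gives:
  X_t = 8 * exp((-93/160) * t + (5/4) * B_t).
Since sigma*B_t ~ Normal(0, sigma^2 t), E[exp(sigma*B_t)] = exp(sigma^2 t / 2); so E[X_t] = x_0 * exp((mu - sigma^2/2) t) * exp(sigma^2 t / 2) = x_0 * exp(mu t) = 8*exp(t/5).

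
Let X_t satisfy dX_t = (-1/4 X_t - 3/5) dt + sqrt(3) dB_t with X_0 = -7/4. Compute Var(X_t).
Var(X_t) = 6 - 6*exp(-t/2)

The variance V(t) = Var(X_t) satisfies V'(t) = 2 a V(t) + c^2 with V(0) = 0 (drift coefficient is linear in X, diffusion is constant). With a = -1/4, c = sqrt(3), the solution is
  V(t) = (c^2 / (2 a)) * (exp(2 a t) - 1)
       = (sqrt(3)^2 / (2*(-1/4))) * (exp((-1/2) t) - 1)
       = 6 - 6*exp(-t/2).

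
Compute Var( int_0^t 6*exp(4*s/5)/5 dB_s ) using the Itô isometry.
Var = 9*exp(8*t/5)/10 - 9/10

The Itô integral of a deterministic integrand f(s) has mean 0 because each increment f(s) * (B_{s+ds} - B_s) has mean 0. By the Itô isometry:
  Var( int_0^t f(s) dB_s ) = E[ (int_0^t f(s) dB_s)^2 ] = int_0^t f(s)^2 ds.
Here f(s) = 6*exp(4*s/5)/5, so f(s)^2 = 36*exp(8*s/5)/25. Integrate:
  int_0^t (36*exp(8*s/5)/25) ds = 9*exp(8*t/5)/10 - 9/10.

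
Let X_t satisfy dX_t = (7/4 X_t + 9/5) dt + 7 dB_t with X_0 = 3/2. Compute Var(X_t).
Var(X_t) = 14*exp(7*t/2) - 14

The variance V(t) = Var(X_t) satisfies V'(t) = 2 a V(t) + c^2 with V(0) = 0 (drift coefficient is linear in X, diffusion is constant). With a = 7/4, c = 7, the solution is
  V(t) = (c^2 / (2 a)) * (exp(2 a t) - 1)
       = (7^2 / (2*(7/4))) * (exp((7/2) t) - 1)
       = 14*exp(7*t/2) - 14.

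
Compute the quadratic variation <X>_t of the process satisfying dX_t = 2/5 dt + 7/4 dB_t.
<X>_t = 49*t/16

For an Itô process dX_t = a(t) dt + b(t) dB_t, the quadratic variation is <X>_t = int_0^t b(s)^2 ds (the drift term does not contribute). Here b(s) = 7/4, so
  b(s)^2 = 49/16.
Integrating from 0 to t:
  <X>_t = int_0^t (49/16) ds = 49*t/16.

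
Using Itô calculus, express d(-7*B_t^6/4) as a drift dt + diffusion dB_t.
d(-7*B_t^6/4) = (-105*B_t^4/4) dt + (-21*B_t^5/2) dB_t

Itô's formula for f(B_t) gives d f(B_t) = f'(B_t) dB_t + (1/2) f''(B_t) dt. Compute derivatives of f(x) = -7*x^6/4:
  f'(x)  = -21*x^5/2
  f''(x) = -105*x^4/2
Substitute x = B_t and multiply the f'' term by 1/2:
  drift     = (1/2) * (-105*x^4/2) evaluated at B_t = -105*B_t^4/4
  diffusion = (-21*x^5/2) evaluated at B_t = -21*B_t^5/2
Therefore d(-7*B_t^6/4) = (-105*B_t^4/4) dt + (-21*B_t^5/2) dB_t.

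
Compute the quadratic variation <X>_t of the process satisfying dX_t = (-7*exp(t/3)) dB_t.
<X>_t = 147*exp(2*t/3)/2 - 147/2

For an Itô process dX_t = a(t) dt + b(t) dB_t, the quadratic variation is <X>_t = int_0^t b(s)^2 ds (the drift term does not contribute). Here b(s) = -7*exp(s/3), so
  b(s)^2 = 49*exp(2*s/3).
Integrating from 0 to t:
  <X>_t = int_0^t (49*exp(2*s/3)) ds = 147*exp(2*t/3)/2 - 147/2.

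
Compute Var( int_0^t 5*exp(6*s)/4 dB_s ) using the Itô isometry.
Var = 25*exp(12*t)/192 - 25/192

The Itô integral of a deterministic integrand f(s) has mean 0 because each increment f(s) * (B_{s+ds} - B_s) has mean 0. By the Itô isometry:
  Var( int_0^t f(s) dB_s ) = E[ (int_0^t f(s) dB_s)^2 ] = int_0^t f(s)^2 ds.
Here f(s) = 5*exp(6*s)/4, so f(s)^2 = 25*exp(12*s)/16. Integrate:
  int_0^t (25*exp(12*s)/16) ds = 25*exp(12*t)/192 - 25/192.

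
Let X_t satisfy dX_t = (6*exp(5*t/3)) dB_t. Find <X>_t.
<X>_t = 54*exp(10*t/3)/5 - 54/5

For an Itô process dX_t = a(t) dt + b(t) dB_t, the quadratic variation is <X>_t = int_0^t b(s)^2 ds (the drift term does not contribute). Here b(s) = 6*exp(5*s/3), so
  b(s)^2 = 36*exp(10*s/3).
Integrating from 0 to t:
  <X>_t = int_0^t (36*exp(10*s/3)) ds = 54*exp(10*t/3)/5 - 54/5.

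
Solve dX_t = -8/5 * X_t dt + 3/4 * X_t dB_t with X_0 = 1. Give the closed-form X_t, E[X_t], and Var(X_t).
X_t = 1 * exp((-301/160) t + (3/4) B_t); E[X_t] = exp(-8*t/5); Var(X_t) = (exp(9*t/16) - 1)*exp(-16*t/5)

For GBM dX = mu X dt + sigma X dB with X_0 = x_0, apply Itô to Y = log X: dY = (mu - sigma^2/2) dt + sigma dB, so Y_t = log(x_0) + (mu - sigma^2/2) t + sigma B_t and hence X_t = x_0 * exp((mu - sigma^2/2) t + sigma B_t).
With mu = -8/5, sigma = 3/4, x_0 = 1, this gives:
  X_t = 1 * exp((-301/160) * t + (3/4) * B_t).
Since sigma*B_t ~ Normal(0, sigma^2 t), E[exp(sigma*B_t)] = exp(sigma^2 t / 2); so E[X_t] = x_0 * exp((mu - sigma^2/2) t) * exp(sigma^2 t / 2) = x_0 * exp(mu t) = exp(-8*t/5).
Var(X_t) = E[X_t^2] - (E[X_t])^2 = x_0^2 * exp(2 mu t) * (exp(sigma^2 t) - 1) = (exp(9*t/16) - 1)*exp(-16*t/5).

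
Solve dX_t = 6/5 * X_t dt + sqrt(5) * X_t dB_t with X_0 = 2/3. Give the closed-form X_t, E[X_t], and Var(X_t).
X_t = 2/3 * exp((-13/10) t + (sqrt(5)) B_t); E[X_t] = 2*exp(6*t/5)/3; Var(X_t) = 4*(exp(5*t) - 1)*exp(12*t/5)/9

For GBM dX = mu X dt + sigma X dB with X_0 = x_0, apply Itô to Y = log X: dY = (mu - sigma^2/2) dt + sigma dB, so Y_t = log(x_0) + (mu - sigma^2/2) t + sigma B_t and hence X_t = x_0 * exp((mu - sigma^2/2) t + sigma B_t).
With mu = 6/5, sigma = sqrt(5), x_0 = 2/3, this gives:
  X_t = 2/3 * exp((-13/10) * t + (sqrt(5)) * B_t).
Since sigma*B_t ~ Normal(0, sigma^2 t), E[exp(sigma*B_t)] = exp(sigma^2 t / 2); so E[X_t] = x_0 * exp((mu - sigma^2/2) t) * exp(sigma^2 t / 2) = x_0 * exp(mu t) = 2*exp(6*t/5)/3.
Var(X_t) = E[X_t^2] - (E[X_t])^2 = x_0^2 * exp(2 mu t) * (exp(sigma^2 t) - 1) = 4*(exp(5*t) - 1)*exp(12*t/5)/9.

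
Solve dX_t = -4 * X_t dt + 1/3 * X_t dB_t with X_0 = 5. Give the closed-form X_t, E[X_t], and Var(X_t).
X_t = 5 * exp((-73/18) t + (1/3) B_t); E[X_t] = 5*exp(-4*t); Var(X_t) = (25*exp(t/9) - 25)*exp(-8*t)

For GBM dX = mu X dt + sigma X dB with X_0 = x_0, apply Itô to Y = log X: dY = (mu - sigma^2/2) dt + sigma dB, so Y_t = log(x_0) + (mu - sigma^2/2) t + sigma B_t and hence X_t = x_0 * exp((mu - sigma^2/2) t + sigma B_t).
With mu = -4, sigma = 1/3, x_0 = 5, this gives:
  X_t = 5 * exp((-73/18) * t + (1/3) * B_t).
Since sigma*B_t ~ Normal(0, sigma^2 t), E[exp(sigma*B_t)] = exp(sigma^2 t / 2); so E[X_t] = x_0 * exp((mu - sigma^2/2) t) * exp(sigma^2 t / 2) = x_0 * exp(mu t) = 5*exp(-4*t).
Var(X_t) = E[X_t^2] - (E[X_t])^2 = x_0^2 * exp(2 mu t) * (exp(sigma^2 t) - 1) = (25*exp(t/9) - 25)*exp(-8*t).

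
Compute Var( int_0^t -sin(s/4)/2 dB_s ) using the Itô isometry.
Var = t/8 - sin(t/2)/4

The Itô integral of a deterministic integrand f(s) has mean 0 because each increment f(s) * (B_{s+ds} - B_s) has mean 0. By the Itô isometry:
  Var( int_0^t f(s) dB_s ) = E[ (int_0^t f(s) dB_s)^2 ] = int_0^t f(s)^2 ds.
Here f(s) = -sin(s/4)/2, so f(s)^2 = sin(s/4)^2/4. Integrate:
  int_0^t (sin(s/4)^2/4) ds = t/8 - sin(t/2)/4.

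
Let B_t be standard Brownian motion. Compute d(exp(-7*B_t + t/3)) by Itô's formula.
d(exp(-7*B_t + t/3)) = (149*exp(-7*B_t + t/3)/6) dt + (-7*exp(-7*B_t + t/3)) dB_t

Itô's formula for f(t, x): d f(t, B_t) = (f_t + (1/2) f_xx) dt + f_x dB_t. Compute partials of f(t, x) = exp(t/3 - 7*x):
  f_t(t,x)  = exp(t/3 - 7*x)/3
  f_x(t,x)  = -7*exp(t/3 - 7*x)
  f_xx(t,x) = 49*exp(t/3 - 7*x)
Assemble drift = f_t + (1/2) f_xx = 149*exp(t/3 - 7*x)/6 and diffusion = f_x = -7*exp(t/3 - 7*x). Substituting x = B_t:
  d(exp(-7*B_t + t/3)) = (149*exp(-7*B_t + t/3)/6) dt + (-7*exp(-7*B_t + t/3)) dB_t.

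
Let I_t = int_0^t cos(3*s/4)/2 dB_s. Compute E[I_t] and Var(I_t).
E[I_t] = 0; Var(I_t) = t/8 + sin(3*t/2)/12

The Itô integral of a deterministic integrand f(s) has mean 0 because each increment f(s) * (B_{s+ds} - B_s) has mean 0. By the Itô isometry:
  Var( int_0^t f(s) dB_s ) = E[ (int_0^t f(s) dB_s)^2 ] = int_0^t f(s)^2 ds.
Here f(s) = cos(3*s/4)/2, so f(s)^2 = cos(3*s/4)^2/4. Integrate:
  int_0^t (cos(3*s/4)^2/4) ds = t/8 + sin(3*t/2)/12.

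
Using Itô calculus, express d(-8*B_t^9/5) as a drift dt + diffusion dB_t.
d(-8*B_t^9/5) = (-288*B_t^7/5) dt + (-72*B_t^8/5) dB_t

Itô's formula for f(B_t) gives d f(B_t) = f'(B_t) dB_t + (1/2) f''(B_t) dt. Compute derivatives of f(x) = -8*x^9/5:
  f'(x)  = -72*x^8/5
  f''(x) = -576*x^7/5
Substitute x = B_t and multiply the f'' term by 1/2:
  drift     = (1/2) * (-576*x^7/5) evaluated at B_t = -288*B_t^7/5
  diffusion = (-72*x^8/5) evaluated at B_t = -72*B_t^8/5
Therefore d(-8*B_t^9/5) = (-288*B_t^7/5) dt + (-72*B_t^8/5) dB_t.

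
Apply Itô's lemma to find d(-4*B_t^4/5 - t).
d(-4*B_t^4/5 - t) = (-24*B_t^2/5 - 1) dt + (-16*B_t^3/5) dB_t

Itô's formula for f(t, x): d f(t, B_t) = (f_t + (1/2) f_xx) dt + f_x dB_t. Compute partials of f(t, x) = -t - 4*x^4/5:
  f_t(t,x)  = -1
  f_x(t,x)  = -16*x^3/5
  f_xx(t,x) = -48*x^2/5
Assemble drift = f_t + (1/2) f_xx = -24*x^2/5 - 1 and diffusion = f_x = -16*x^3/5. Substituting x = B_t:
  d(-4*B_t^4/5 - t) = (-24*B_t^2/5 - 1) dt + (-16*B_t^3/5) dB_t.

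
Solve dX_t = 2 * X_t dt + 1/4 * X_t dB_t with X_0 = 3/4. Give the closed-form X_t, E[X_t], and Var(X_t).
X_t = 3/4 * exp((63/32) t + (1/4) B_t); E[X_t] = 3*exp(2*t)/4; Var(X_t) = 9*(exp(t/16) - 1)*exp(4*t)/16

For GBM dX = mu X dt + sigma X dB with X_0 = x_0, apply Itô to Y = log X: dY = (mu - sigma^2/2) dt + sigma dB, so Y_t = log(x_0) + (mu - sigma^2/2) t + sigma B_t and hence X_t = x_0 * exp((mu - sigma^2/2) t + sigma B_t).
With mu = 2, sigma = 1/4, x_0 = 3/4, this gives:
  X_t = 3/4 * exp((63/32) * t + (1/4) * B_t).
Since sigma*B_t ~ Normal(0, sigma^2 t), E[exp(sigma*B_t)] = exp(sigma^2 t / 2); so E[X_t] = x_0 * exp((mu - sigma^2/2) t) * exp(sigma^2 t / 2) = x_0 * exp(mu t) = 3*exp(2*t)/4.
Var(X_t) = E[X_t^2] - (E[X_t])^2 = x_0^2 * exp(2 mu t) * (exp(sigma^2 t) - 1) = 9*(exp(t/16) - 1)*exp(4*t)/16.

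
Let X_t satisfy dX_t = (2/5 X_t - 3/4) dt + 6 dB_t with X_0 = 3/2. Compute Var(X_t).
Var(X_t) = 45*exp(4*t/5) - 45

The variance V(t) = Var(X_t) satisfies V'(t) = 2 a V(t) + c^2 with V(0) = 0 (drift coefficient is linear in X, diffusion is constant). With a = 2/5, c = 6, the solution is
  V(t) = (c^2 / (2 a)) * (exp(2 a t) - 1)
       = (6^2 / (2*(2/5))) * (exp((4/5) t) - 1)
       = 45*exp(4*t/5) - 45.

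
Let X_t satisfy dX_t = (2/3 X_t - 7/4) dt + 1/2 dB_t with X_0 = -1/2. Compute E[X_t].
E[X_t] = 21/8 - 25*exp(2*t/3)/8

Taking expectations and using E[dB_t] = 0, the mean m(t) = E[X_t] satisfies the ODE m'(t) = a m(t) + b with m(0) = x_0. With a = 2/3, b = -7/4, x_0 = -1/2, the solution is
  m(t) = x_0 * exp(a t) + (b/a) * (exp(a t) - 1)
       = (-1/2) * exp((2/3) t) + ((-7/4)/(2/3)) * (exp((2/3) t) - 1)
       = 21/8 - 25*exp(2*t/3)/8.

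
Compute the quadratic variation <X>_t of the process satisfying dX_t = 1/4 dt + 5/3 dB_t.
<X>_t = 25*t/9

For an Itô process dX_t = a(t) dt + b(t) dB_t, the quadratic variation is <X>_t = int_0^t b(s)^2 ds (the drift term does not contribute). Here b(s) = 5/3, so
  b(s)^2 = 25/9.
Integrating from 0 to t:
  <X>_t = int_0^t (25/9) ds = 25*t/9.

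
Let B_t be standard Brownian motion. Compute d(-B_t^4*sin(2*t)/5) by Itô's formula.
d(-B_t^4*sin(2*t)/5) = (-2*B_t^2*(B_t^2*cos(2*t) + 3*sin(2*t))/5) dt + (-4*B_t^3*sin(2*t)/5) dB_t

Itô's formula for f(t, x): d f(t, B_t) = (f_t + (1/2) f_xx) dt + f_x dB_t. Compute partials of f(t, x) = -x^4*sin(2*t)/5:
  f_t(t,x)  = -2*x^4*cos(2*t)/5
  f_x(t,x)  = -4*x^3*sin(2*t)/5
  f_xx(t,x) = -12*x^2*sin(2*t)/5
Assemble drift = f_t + (1/2) f_xx = -2*x^2*(x^2*cos(2*t) + 3*sin(2*t))/5 and diffusion = f_x = -4*x^3*sin(2*t)/5. Substituting x = B_t:
  d(-B_t^4*sin(2*t)/5) = (-2*B_t^2*(B_t^2*cos(2*t) + 3*sin(2*t))/5) dt + (-4*B_t^3*sin(2*t)/5) dB_t.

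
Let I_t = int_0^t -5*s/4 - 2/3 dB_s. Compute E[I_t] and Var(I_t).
E[I_t] = 0; Var(I_t) = t*(75*t^2 + 120*t + 64)/144

The Itô integral of a deterministic integrand f(s) has mean 0 because each increment f(s) * (B_{s+ds} - B_s) has mean 0. By the Itô isometry:
  Var( int_0^t f(s) dB_s ) = E[ (int_0^t f(s) dB_s)^2 ] = int_0^t f(s)^2 ds.
Here f(s) = -5*s/4 - 2/3, so f(s)^2 = (15*s + 8)^2/144. Integrate:
  int_0^t ((15*s + 8)^2/144) ds = t*(75*t^2 + 120*t + 64)/144.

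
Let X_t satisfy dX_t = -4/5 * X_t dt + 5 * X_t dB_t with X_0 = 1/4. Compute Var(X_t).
Var(X_t) = (exp(25*t) - 1)*exp(-8*t/5)/16

For GBM dX = mu X dt + sigma X dB with X_0 = x_0, apply Itô to Y = log X: dY = (mu - sigma^2/2) dt + sigma dB, so Y_t = log(x_0) + (mu - sigma^2/2) t + sigma B_t and hence X_t = x_0 * exp((mu - sigma^2/2) t + sigma B_t).
With mu = -4/5, sigma = 5, x_0 = 1/4, this gives:
  X_t = 1/4 * exp((-133/10) * t + (5) * B_t).
Since sigma*B_t ~ Normal(0, sigma^2 t), E[exp(sigma*B_t)] = exp(sigma^2 t / 2); so E[X_t] = x_0 * exp((mu - sigma^2/2) t) * exp(sigma^2 t / 2) = x_0 * exp(mu t) = exp(-4*t/5)/4.
Var(X_t) = E[X_t^2] - (E[X_t])^2 = x_0^2 * exp(2 mu t) * (exp(sigma^2 t) - 1) = (exp(25*t) - 1)*exp(-8*t/5)/16.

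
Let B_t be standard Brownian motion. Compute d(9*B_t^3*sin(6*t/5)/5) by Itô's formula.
d(9*B_t^3*sin(6*t/5)/5) = (27*B_t*(2*B_t^2*cos(6*t/5) + 5*sin(6*t/5))/25) dt + (27*B_t^2*sin(6*t/5)/5) dB_t

Itô's formula for f(t, x): d f(t, B_t) = (f_t + (1/2) f_xx) dt + f_x dB_t. Compute partials of f(t, x) = 9*x^3*sin(6*t/5)/5:
  f_t(t,x)  = 54*x^3*cos(6*t/5)/25
  f_x(t,x)  = 27*x^2*sin(6*t/5)/5
  f_xx(t,x) = 54*x*sin(6*t/5)/5
Assemble drift = f_t + (1/2) f_xx = 27*x*(2*x^2*cos(6*t/5) + 5*sin(6*t/5))/25 and diffusion = f_x = 27*x^2*sin(6*t/5)/5. Substituting x = B_t:
  d(9*B_t^3*sin(6*t/5)/5) = (27*B_t*(2*B_t^2*cos(6*t/5) + 5*sin(6*t/5))/25) dt + (27*B_t^2*sin(6*t/5)/5) dB_t.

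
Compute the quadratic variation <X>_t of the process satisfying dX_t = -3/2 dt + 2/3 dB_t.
<X>_t = 4*t/9

For an Itô process dX_t = a(t) dt + b(t) dB_t, the quadratic variation is <X>_t = int_0^t b(s)^2 ds (the drift term does not contribute). Here b(s) = 2/3, so
  b(s)^2 = 4/9.
Integrating from 0 to t:
  <X>_t = int_0^t (4/9) ds = 4*t/9.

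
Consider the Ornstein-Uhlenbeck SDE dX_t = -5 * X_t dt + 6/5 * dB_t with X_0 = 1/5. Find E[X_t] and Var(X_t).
E[X_t] = exp(-5*t)/5; Var(X_t) = 18/125 - 18*exp(-10*t)/125

The OU SDE dX = -theta X dt + sigma dB admits the integrating factor exp(theta t): d(exp(theta t) X_t) = sigma exp(theta t) dB_t. Integrating from 0 to t:
  X_t = x_0 * exp(-theta t) + sigma * int_0^t exp(-theta (t-s)) dB_s.
The Itô integral has mean 0 and (by the Itô isometry) variance sigma^2 * int_0^t exp(-2 theta (t - s)) ds = sigma^2 * (1 - exp(-2 theta t)) / (2 theta).
With theta = 5, sigma = 6/5, x_0 = 1/5:
  E[X_t] = 1/5 * exp(-5 t) = exp(-5*t)/5
  Var(X_t) = (6/5)^2 * (1 - exp(-2*5 t)) / (2 * 5) = 18/125 - 18*exp(-10*t)/125.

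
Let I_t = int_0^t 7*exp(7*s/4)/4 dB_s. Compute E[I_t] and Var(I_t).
E[I_t] = 0; Var(I_t) = 7*exp(7*t/2)/8 - 7/8

The Itô integral of a deterministic integrand f(s) has mean 0 because each increment f(s) * (B_{s+ds} - B_s) has mean 0. By the Itô isometry:
  Var( int_0^t f(s) dB_s ) = E[ (int_0^t f(s) dB_s)^2 ] = int_0^t f(s)^2 ds.
Here f(s) = 7*exp(7*s/4)/4, so f(s)^2 = 49*exp(7*s/2)/16. Integrate:
  int_0^t (49*exp(7*s/2)/16) ds = 7*exp(7*t/2)/8 - 7/8.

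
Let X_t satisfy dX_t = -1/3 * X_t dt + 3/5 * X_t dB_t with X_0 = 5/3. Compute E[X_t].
E[X_t] = 5*exp(-t/3)/3

For GBM dX = mu X dt + sigma X dB with X_0 = x_0, apply Itô to Y = log X: dY = (mu - sigma^2/2) dt + sigma dB, so Y_t = log(x_0) + (mu - sigma^2/2) t + sigma B_t and hence X_t = x_0 * exp((mu - sigma^2/2) t + sigma B_t).
With mu = -1/3, sigma = 3/5, x_0 = 5/3, this gives:
  X_t = 5/3 * exp((-77/150) * t + (3/5) * B_t).
Since sigma*B_t ~ Normal(0, sigma^2 t), E[exp(sigma*B_t)] = exp(sigma^2 t / 2); so E[X_t] = x_0 * exp((mu - sigma^2/2) t) * exp(sigma^2 t / 2) = x_0 * exp(mu t) = 5*exp(-t/3)/3.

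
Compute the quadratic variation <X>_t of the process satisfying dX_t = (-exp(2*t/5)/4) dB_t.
<X>_t = 5*exp(4*t/5)/64 - 5/64

For an Itô process dX_t = a(t) dt + b(t) dB_t, the quadratic variation is <X>_t = int_0^t b(s)^2 ds (the drift term does not contribute). Here b(s) = -exp(2*s/5)/4, so
  b(s)^2 = exp(4*s/5)/16.
Integrating from 0 to t:
  <X>_t = int_0^t (exp(4*s/5)/16) ds = 5*exp(4*t/5)/64 - 5/64.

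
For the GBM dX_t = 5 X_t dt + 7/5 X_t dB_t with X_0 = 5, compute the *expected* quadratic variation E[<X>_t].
E[<X>_t] = 1225*exp(299*t/25)/299 - 1225/299

<X>_t = int_0^t ((7/5) * X_s)^2 ds. Taking expectation inside the integral: E[<X>_t] = (7/5)^2 * int_0^t E[X_s^2] ds. For GBM, E[X_s^2] = x_0^2 * exp((2 mu + sigma^2) s). Integrating:
  E[<X>_t] = (7/5)^2 * 5^2 * (exp((2*5 + (7/5)^2) t) - 1) / (2*5 + (7/5)^2)
           = (7/5)^2 * 5^2 * (exp((299/25) t) - 1) / (299/25) = 1225*exp(299*t/25)/299 - 1225/299.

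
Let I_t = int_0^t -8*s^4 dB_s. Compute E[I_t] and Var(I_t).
E[I_t] = 0; Var(I_t) = 64*t^9/9

The Itô integral of a deterministic integrand f(s) has mean 0 because each increment f(s) * (B_{s+ds} - B_s) has mean 0. By the Itô isometry:
  Var( int_0^t f(s) dB_s ) = E[ (int_0^t f(s) dB_s)^2 ] = int_0^t f(s)^2 ds.
Here f(s) = -8*s^4, so f(s)^2 = 64*s^8. Integrate:
  int_0^t (64*s^8) ds = 64*t^9/9.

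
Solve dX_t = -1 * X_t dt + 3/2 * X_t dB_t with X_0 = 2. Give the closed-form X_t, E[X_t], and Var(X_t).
X_t = 2 * exp((-17/8) t + (3/2) B_t); E[X_t] = 2*exp(-t); Var(X_t) = 4*exp(t/4) - 4*exp(-2*t)

For GBM dX = mu X dt + sigma X dB with X_0 = x_0, apply Itô to Y = log X: dY = (mu - sigma^2/2) dt + sigma dB, so Y_t = log(x_0) + (mu - sigma^2/2) t + sigma B_t and hence X_t = x_0 * exp((mu - sigma^2/2) t + sigma B_t).
With mu = -1, sigma = 3/2, x_0 = 2, this gives:
  X_t = 2 * exp((-17/8) * t + (3/2) * B_t).
Since sigma*B_t ~ Normal(0, sigma^2 t), E[exp(sigma*B_t)] = exp(sigma^2 t / 2); so E[X_t] = x_0 * exp((mu - sigma^2/2) t) * exp(sigma^2 t / 2) = x_0 * exp(mu t) = 2*exp(-t).
Var(X_t) = E[X_t^2] - (E[X_t])^2 = x_0^2 * exp(2 mu t) * (exp(sigma^2 t) - 1) = 4*exp(t/4) - 4*exp(-2*t).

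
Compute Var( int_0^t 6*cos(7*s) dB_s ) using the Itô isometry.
Var = 18*t + 9*sin(14*t)/7

The Itô integral of a deterministic integrand f(s) has mean 0 because each increment f(s) * (B_{s+ds} - B_s) has mean 0. By the Itô isometry:
  Var( int_0^t f(s) dB_s ) = E[ (int_0^t f(s) dB_s)^2 ] = int_0^t f(s)^2 ds.
Here f(s) = 6*cos(7*s), so f(s)^2 = 36*cos(7*s)^2. Integrate:
  int_0^t (36*cos(7*s)^2) ds = 18*t + 9*sin(14*t)/7.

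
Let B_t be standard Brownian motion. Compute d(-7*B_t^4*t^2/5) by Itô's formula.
d(-7*B_t^4*t^2/5) = (14*B_t^2*t*(-B_t^2 - 3*t)/5) dt + (-28*B_t^3*t^2/5) dB_t

Itô's formula for f(t, x): d f(t, B_t) = (f_t + (1/2) f_xx) dt + f_x dB_t. Compute partials of f(t, x) = -7*t^2*x^4/5:
  f_t(t,x)  = -14*t*x^4/5
  f_x(t,x)  = -28*t^2*x^3/5
  f_xx(t,x) = -84*t^2*x^2/5
Assemble drift = f_t + (1/2) f_xx = 14*t*x^2*(-3*t - x^2)/5 and diffusion = f_x = -28*t^2*x^3/5. Substituting x = B_t:
  d(-7*B_t^4*t^2/5) = (14*B_t^2*t*(-B_t^2 - 3*t)/5) dt + (-28*B_t^3*t^2/5) dB_t.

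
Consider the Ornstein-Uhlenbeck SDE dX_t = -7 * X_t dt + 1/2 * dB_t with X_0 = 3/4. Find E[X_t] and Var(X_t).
E[X_t] = 3*exp(-7*t)/4; Var(X_t) = 1/56 - exp(-14*t)/56

The OU SDE dX = -theta X dt + sigma dB admits the integrating factor exp(theta t): d(exp(theta t) X_t) = sigma exp(theta t) dB_t. Integrating from 0 to t:
  X_t = x_0 * exp(-theta t) + sigma * int_0^t exp(-theta (t-s)) dB_s.
The Itô integral has mean 0 and (by the Itô isometry) variance sigma^2 * int_0^t exp(-2 theta (t - s)) ds = sigma^2 * (1 - exp(-2 theta t)) / (2 theta).
With theta = 7, sigma = 1/2, x_0 = 3/4:
  E[X_t] = 3/4 * exp(-7 t) = 3*exp(-7*t)/4
  Var(X_t) = (1/2)^2 * (1 - exp(-2*7 t)) / (2 * 7) = 1/56 - exp(-14*t)/56.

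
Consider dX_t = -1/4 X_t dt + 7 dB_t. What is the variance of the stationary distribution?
lim Var(X_t) = 98

The OU SDE dX = -theta X dt + sigma dB admits the integrating factor exp(theta t): d(exp(theta t) X_t) = sigma exp(theta t) dB_t. Integrating from 0 to t gives X_t = x_0 * exp(-theta t) + sigma * int_0^t exp(-theta (t-s)) dB_s for any initial x_0. The Itô integral has variance (by the Itô isometry) sigma^2 * int_0^t exp(-2 theta (t - s)) ds = sigma^2 * (1 - exp(-2 theta t)) / (2 theta), independent of x_0.
With theta = 1/4, sigma = 7:
  Var(X_t) = (7)^2 * (1 - exp(-2*1/4 t)) / (2 * 1/4) = 98 - 98*exp(-t/2).
As t -> infinity, exp(-2*1/4 t) -> 0, so the stationary variance is sigma^2 / (2 theta) = 98.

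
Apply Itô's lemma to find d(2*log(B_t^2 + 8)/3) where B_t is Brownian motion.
d(2*log(B_t^2 + 8)/3) = (2*(8 - B_t^2)/(3*(B_t^2 + 8)^2)) dt + (4*B_t/(3*(B_t^2 + 8))) dB_t

Itô's formula for f(B_t) gives d f(B_t) = f'(B_t) dB_t + (1/2) f''(B_t) dt. Compute derivatives of f(x) = 2*log(x^2 + 8)/3:
  f'(x)  = 4*x/(3*(x^2 + 8))
  f''(x) = 4*(8 - x^2)/(3*(x^2 + 8)^2)
Substitute x = B_t and multiply the f'' term by 1/2:
  drift     = (1/2) * (4*(8 - x^2)/(3*(x^2 + 8)^2)) evaluated at B_t = 2*(8 - B_t^2)/(3*(B_t^2 + 8)^2)
  diffusion = (4*x/(3*(x^2 + 8))) evaluated at B_t = 4*B_t/(3*(B_t^2 + 8))
Therefore d(2*log(B_t^2 + 8)/3) = (2*(8 - B_t^2)/(3*(B_t^2 + 8)^2)) dt + (4*B_t/(3*(B_t^2 + 8))) dB_t.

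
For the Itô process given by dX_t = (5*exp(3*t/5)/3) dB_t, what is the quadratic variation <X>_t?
<X>_t = 125*exp(6*t/5)/54 - 125/54

For an Itô process dX_t = a(t) dt + b(t) dB_t, the quadratic variation is <X>_t = int_0^t b(s)^2 ds (the drift term does not contribute). Here b(s) = 5*exp(3*s/5)/3, so
  b(s)^2 = 25*exp(6*s/5)/9.
Integrating from 0 to t:
  <X>_t = int_0^t (25*exp(6*s/5)/9) ds = 125*exp(6*t/5)/54 - 125/54.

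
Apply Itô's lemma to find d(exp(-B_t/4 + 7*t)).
d(exp(-B_t/4 + 7*t)) = (225*exp(-B_t/4 + 7*t)/32) dt + (-exp(-B_t/4 + 7*t)/4) dB_t

Itô's formula for f(t, x): d f(t, B_t) = (f_t + (1/2) f_xx) dt + f_x dB_t. Compute partials of f(t, x) = exp(7*t - x/4):
  f_t(t,x)  = 7*exp(7*t - x/4)
  f_x(t,x)  = -exp(7*t - x/4)/4
  f_xx(t,x) = exp(7*t - x/4)/16
Assemble drift = f_t + (1/2) f_xx = 225*exp(7*t - x/4)/32 and diffusion = f_x = -exp(7*t - x/4)/4. Substituting x = B_t:
  d(exp(-B_t/4 + 7*t)) = (225*exp(-B_t/4 + 7*t)/32) dt + (-exp(-B_t/4 + 7*t)/4) dB_t.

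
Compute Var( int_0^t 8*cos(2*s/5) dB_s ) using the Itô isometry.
Var = 32*t + 40*sin(4*t/5)

The Itô integral of a deterministic integrand f(s) has mean 0 because each increment f(s) * (B_{s+ds} - B_s) has mean 0. By the Itô isometry:
  Var( int_0^t f(s) dB_s ) = E[ (int_0^t f(s) dB_s)^2 ] = int_0^t f(s)^2 ds.
Here f(s) = 8*cos(2*s/5), so f(s)^2 = 64*cos(2*s/5)^2. Integrate:
  int_0^t (64*cos(2*s/5)^2) ds = 32*t + 40*sin(4*t/5).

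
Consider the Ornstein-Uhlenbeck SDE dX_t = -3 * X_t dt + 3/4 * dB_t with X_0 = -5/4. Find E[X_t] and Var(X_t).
E[X_t] = -5*exp(-3*t)/4; Var(X_t) = 3/32 - 3*exp(-6*t)/32

The OU SDE dX = -theta X dt + sigma dB admits the integrating factor exp(theta t): d(exp(theta t) X_t) = sigma exp(theta t) dB_t. Integrating from 0 to t:
  X_t = x_0 * exp(-theta t) + sigma * int_0^t exp(-theta (t-s)) dB_s.
The Itô integral has mean 0 and (by the Itô isometry) variance sigma^2 * int_0^t exp(-2 theta (t - s)) ds = sigma^2 * (1 - exp(-2 theta t)) / (2 theta).
With theta = 3, sigma = 3/4, x_0 = -5/4:
  E[X_t] = -5/4 * exp(-3 t) = -5*exp(-3*t)/4
  Var(X_t) = (3/4)^2 * (1 - exp(-2*3 t)) / (2 * 3) = 3/32 - 3*exp(-6*t)/32.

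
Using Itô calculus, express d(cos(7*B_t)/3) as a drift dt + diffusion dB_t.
d(cos(7*B_t)/3) = (-49*cos(7*B_t)/6) dt + (-7*sin(7*B_t)/3) dB_t

Itô's formula for f(B_t) gives d f(B_t) = f'(B_t) dB_t + (1/2) f''(B_t) dt. Compute derivatives of f(x) = cos(7*x)/3:
  f'(x)  = -7*sin(7*x)/3
  f''(x) = -49*cos(7*x)/3
Substitute x = B_t and multiply the f'' term by 1/2:
  drift     = (1/2) * (-49*cos(7*x)/3) evaluated at B_t = -49*cos(7*B_t)/6
  diffusion = (-7*sin(7*x)/3) evaluated at B_t = -7*sin(7*B_t)/3
Therefore d(cos(7*B_t)/3) = (-49*cos(7*B_t)/6) dt + (-7*sin(7*B_t)/3) dB_t.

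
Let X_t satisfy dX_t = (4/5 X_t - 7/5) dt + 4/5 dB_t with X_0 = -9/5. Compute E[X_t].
E[X_t] = 7/4 - 71*exp(4*t/5)/20

Taking expectations and using E[dB_t] = 0, the mean m(t) = E[X_t] satisfies the ODE m'(t) = a m(t) + b with m(0) = x_0. With a = 4/5, b = -7/5, x_0 = -9/5, the solution is
  m(t) = x_0 * exp(a t) + (b/a) * (exp(a t) - 1)
       = (-9/5) * exp((4/5) t) + ((-7/5)/(4/5)) * (exp((4/5) t) - 1)
       = 7/4 - 71*exp(4*t/5)/20.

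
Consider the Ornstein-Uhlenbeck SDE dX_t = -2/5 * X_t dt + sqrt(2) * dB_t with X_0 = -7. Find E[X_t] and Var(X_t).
E[X_t] = -7*exp(-2*t/5); Var(X_t) = 5/2 - 5*exp(-4*t/5)/2

The OU SDE dX = -theta X dt + sigma dB admits the integrating factor exp(theta t): d(exp(theta t) X_t) = sigma exp(theta t) dB_t. Integrating from 0 to t:
  X_t = x_0 * exp(-theta t) + sigma * int_0^t exp(-theta (t-s)) dB_s.
The Itô integral has mean 0 and (by the Itô isometry) variance sigma^2 * int_0^t exp(-2 theta (t - s)) ds = sigma^2 * (1 - exp(-2 theta t)) / (2 theta).
With theta = 2/5, sigma = sqrt(2), x_0 = -7:
  E[X_t] = -7 * exp(-2/5 t) = -7*exp(-2*t/5)
  Var(X_t) = (sqrt(2))^2 * (1 - exp(-2*2/5 t)) / (2 * 2/5) = 5/2 - 5*exp(-4*t/5)/2.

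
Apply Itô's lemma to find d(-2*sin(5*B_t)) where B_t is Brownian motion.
d(-2*sin(5*B_t)) = (25*sin(5*B_t)) dt + (-10*cos(5*B_t)) dB_t

Itô's formula for f(B_t) gives d f(B_t) = f'(B_t) dB_t + (1/2) f''(B_t) dt. Compute derivatives of f(x) = -2*sin(5*x):
  f'(x)  = -10*cos(5*x)
  f''(x) = 50*sin(5*x)
Substitute x = B_t and multiply the f'' term by 1/2:
  drift     = (1/2) * (50*sin(5*x)) evaluated at B_t = 25*sin(5*B_t)
  diffusion = (-10*cos(5*x)) evaluated at B_t = -10*cos(5*B_t)
Therefore d(-2*sin(5*B_t)) = (25*sin(5*B_t)) dt + (-10*cos(5*B_t)) dB_t.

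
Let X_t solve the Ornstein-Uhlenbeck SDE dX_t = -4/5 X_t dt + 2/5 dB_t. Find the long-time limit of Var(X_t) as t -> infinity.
lim Var(X_t) = 1/10

The OU SDE dX = -theta X dt + sigma dB admits the integrating factor exp(theta t): d(exp(theta t) X_t) = sigma exp(theta t) dB_t. Integrating from 0 to t gives X_t = x_0 * exp(-theta t) + sigma * int_0^t exp(-theta (t-s)) dB_s for any initial x_0. The Itô integral has variance (by the Itô isometry) sigma^2 * int_0^t exp(-2 theta (t - s)) ds = sigma^2 * (1 - exp(-2 theta t)) / (2 theta), independent of x_0.
With theta = 4/5, sigma = 2/5:
  Var(X_t) = (2/5)^2 * (1 - exp(-2*4/5 t)) / (2 * 4/5) = 1/10 - exp(-8*t/5)/10.
As t -> infinity, exp(-2*4/5 t) -> 0, so the stationary variance is sigma^2 / (2 theta) = 1/10.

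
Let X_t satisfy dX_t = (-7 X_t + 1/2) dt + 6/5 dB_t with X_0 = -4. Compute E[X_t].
E[X_t] = 1/14 - 57*exp(-7*t)/14

Taking expectations and using E[dB_t] = 0, the mean m(t) = E[X_t] satisfies the ODE m'(t) = a m(t) + b with m(0) = x_0. With a = -7, b = 1/2, x_0 = -4, the solution is
  m(t) = x_0 * exp(a t) + (b/a) * (exp(a t) - 1)
       = (-4) * exp((-7) t) + ((1/2)/(-7)) * (exp((-7) t) - 1)
       = 1/14 - 57*exp(-7*t)/14.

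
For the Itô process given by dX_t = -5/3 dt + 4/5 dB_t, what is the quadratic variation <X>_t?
<X>_t = 16*t/25

For an Itô process dX_t = a(t) dt + b(t) dB_t, the quadratic variation is <X>_t = int_0^t b(s)^2 ds (the drift term does not contribute). Here b(s) = 4/5, so
  b(s)^2 = 16/25.
Integrating from 0 to t:
  <X>_t = int_0^t (16/25) ds = 16*t/25.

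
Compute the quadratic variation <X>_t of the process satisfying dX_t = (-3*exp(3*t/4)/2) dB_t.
<X>_t = 3*exp(3*t/2)/2 - 3/2

For an Itô process dX_t = a(t) dt + b(t) dB_t, the quadratic variation is <X>_t = int_0^t b(s)^2 ds (the drift term does not contribute). Here b(s) = -3*exp(3*s/4)/2, so
  b(s)^2 = 9*exp(3*s/2)/4.
Integrating from 0 to t:
  <X>_t = int_0^t (9*exp(3*s/2)/4) ds = 3*exp(3*t/2)/2 - 3/2.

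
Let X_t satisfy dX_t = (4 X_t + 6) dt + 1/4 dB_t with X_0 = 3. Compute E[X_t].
E[X_t] = 9*exp(4*t)/2 - 3/2

Taking expectations and using E[dB_t] = 0, the mean m(t) = E[X_t] satisfies the ODE m'(t) = a m(t) + b with m(0) = x_0. With a = 4, b = 6, x_0 = 3, the solution is
  m(t) = x_0 * exp(a t) + (b/a) * (exp(a t) - 1)
       = 3 * exp(4 t) + (6/4) * (exp(4 t) - 1)
       = 9*exp(4*t)/2 - 3/2.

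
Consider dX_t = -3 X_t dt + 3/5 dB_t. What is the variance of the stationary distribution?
lim Var(X_t) = 3/50

The OU SDE dX = -theta X dt + sigma dB admits the integrating factor exp(theta t): d(exp(theta t) X_t) = sigma exp(theta t) dB_t. Integrating from 0 to t gives X_t = x_0 * exp(-theta t) + sigma * int_0^t exp(-theta (t-s)) dB_s for any initial x_0. The Itô integral has variance (by the Itô isometry) sigma^2 * int_0^t exp(-2 theta (t - s)) ds = sigma^2 * (1 - exp(-2 theta t)) / (2 theta), independent of x_0.
With theta = 3, sigma = 3/5:
  Var(X_t) = (3/5)^2 * (1 - exp(-2*3 t)) / (2 * 3) = 3/50 - 3*exp(-6*t)/50.
As t -> infinity, exp(-2*3 t) -> 0, so the stationary variance is sigma^2 / (2 theta) = 3/50.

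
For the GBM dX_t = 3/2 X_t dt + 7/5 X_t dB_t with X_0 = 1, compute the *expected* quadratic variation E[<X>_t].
E[<X>_t] = 49*exp(124*t/25)/124 - 49/124

<X>_t = int_0^t ((7/5) * X_s)^2 ds. Taking expectation inside the integral: E[<X>_t] = (7/5)^2 * int_0^t E[X_s^2] ds. For GBM, E[X_s^2] = x_0^2 * exp((2 mu + sigma^2) s). Integrating:
  E[<X>_t] = (7/5)^2 * 1^2 * (exp((2*(3/2) + (7/5)^2) t) - 1) / (2*(3/2) + (7/5)^2)
           = (7/5)^2 * 1^2 * (exp((124/25) t) - 1) / (124/25) = 49*exp(124*t/25)/124 - 49/124.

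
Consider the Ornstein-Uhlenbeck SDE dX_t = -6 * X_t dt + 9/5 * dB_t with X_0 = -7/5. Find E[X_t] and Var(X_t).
E[X_t] = -7*exp(-6*t)/5; Var(X_t) = 27/100 - 27*exp(-12*t)/100

The OU SDE dX = -theta X dt + sigma dB admits the integrating factor exp(theta t): d(exp(theta t) X_t) = sigma exp(theta t) dB_t. Integrating from 0 to t:
  X_t = x_0 * exp(-theta t) + sigma * int_0^t exp(-theta (t-s)) dB_s.
The Itô integral has mean 0 and (by the Itô isometry) variance sigma^2 * int_0^t exp(-2 theta (t - s)) ds = sigma^2 * (1 - exp(-2 theta t)) / (2 theta).
With theta = 6, sigma = 9/5, x_0 = -7/5:
  E[X_t] = -7/5 * exp(-6 t) = -7*exp(-6*t)/5
  Var(X_t) = (9/5)^2 * (1 - exp(-2*6 t)) / (2 * 6) = 27/100 - 27*exp(-12*t)/100.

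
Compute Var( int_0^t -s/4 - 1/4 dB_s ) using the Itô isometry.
Var = t*(t^2 + 3*t + 3)/48

The Itô integral of a deterministic integrand f(s) has mean 0 because each increment f(s) * (B_{s+ds} - B_s) has mean 0. By the Itô isometry:
  Var( int_0^t f(s) dB_s ) = E[ (int_0^t f(s) dB_s)^2 ] = int_0^t f(s)^2 ds.
Here f(s) = -s/4 - 1/4, so f(s)^2 = (s + 1)^2/16. Integrate:
  int_0^t ((s + 1)^2/16) ds = t*(t^2 + 3*t + 3)/48.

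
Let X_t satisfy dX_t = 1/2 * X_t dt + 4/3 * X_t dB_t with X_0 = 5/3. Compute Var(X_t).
Var(X_t) = 25*(exp(16*t/9) - 1)*exp(t)/9

For GBM dX = mu X dt + sigma X dB with X_0 = x_0, apply Itô to Y = log X: dY = (mu - sigma^2/2) dt + sigma dB, so Y_t = log(x_0) + (mu - sigma^2/2) t + sigma B_t and hence X_t = x_0 * exp((mu - sigma^2/2) t + sigma B_t).
With mu = 1/2, sigma = 4/3, x_0 = 5/3, this gives:
  X_t = 5/3 * exp((-7/18) * t + (4/3) * B_t).
Since sigma*B_t ~ Normal(0, sigma^2 t), E[exp(sigma*B_t)] = exp(sigma^2 t / 2); so E[X_t] = x_0 * exp((mu - sigma^2/2) t) * exp(sigma^2 t / 2) = x_0 * exp(mu t) = 5*exp(t/2)/3.
Var(X_t) = E[X_t^2] - (E[X_t])^2 = x_0^2 * exp(2 mu t) * (exp(sigma^2 t) - 1) = 25*(exp(16*t/9) - 1)*exp(t)/9.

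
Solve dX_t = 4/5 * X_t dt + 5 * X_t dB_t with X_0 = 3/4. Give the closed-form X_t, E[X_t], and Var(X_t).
X_t = 3/4 * exp((-117/10) t + (5) B_t); E[X_t] = 3*exp(4*t/5)/4; Var(X_t) = 9*(exp(25*t) - 1)*exp(8*t/5)/16

For GBM dX = mu X dt + sigma X dB with X_0 = x_0, apply Itô to Y = log X: dY = (mu - sigma^2/2) dt + sigma dB, so Y_t = log(x_0) + (mu - sigma^2/2) t + sigma B_t and hence X_t = x_0 * exp((mu - sigma^2/2) t + sigma B_t).
With mu = 4/5, sigma = 5, x_0 = 3/4, this gives:
  X_t = 3/4 * exp((-117/10) * t + (5) * B_t).
Since sigma*B_t ~ Normal(0, sigma^2 t), E[exp(sigma*B_t)] = exp(sigma^2 t / 2); so E[X_t] = x_0 * exp((mu - sigma^2/2) t) * exp(sigma^2 t / 2) = x_0 * exp(mu t) = 3*exp(4*t/5)/4.
Var(X_t) = E[X_t^2] - (E[X_t])^2 = x_0^2 * exp(2 mu t) * (exp(sigma^2 t) - 1) = 9*(exp(25*t) - 1)*exp(8*t/5)/16.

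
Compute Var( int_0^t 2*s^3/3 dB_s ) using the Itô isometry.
Var = 4*t^7/63

The Itô integral of a deterministic integrand f(s) has mean 0 because each increment f(s) * (B_{s+ds} - B_s) has mean 0. By the Itô isometry:
  Var( int_0^t f(s) dB_s ) = E[ (int_0^t f(s) dB_s)^2 ] = int_0^t f(s)^2 ds.
Here f(s) = 2*s^3/3, so f(s)^2 = 4*s^6/9. Integrate:
  int_0^t (4*s^6/9) ds = 4*t^7/63.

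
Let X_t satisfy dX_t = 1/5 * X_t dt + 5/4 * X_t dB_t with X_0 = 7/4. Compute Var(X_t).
Var(X_t) = 49*(exp(25*t/16) - 1)*exp(2*t/5)/16

For GBM dX = mu X dt + sigma X dB with X_0 = x_0, apply Itô to Y = log X: dY = (mu - sigma^2/2) dt + sigma dB, so Y_t = log(x_0) + (mu - sigma^2/2) t + sigma B_t and hence X_t = x_0 * exp((mu - sigma^2/2) t + sigma B_t).
With mu = 1/5, sigma = 5/4, x_0 = 7/4, this gives:
  X_t = 7/4 * exp((-93/160) * t + (5/4) * B_t).
Since sigma*B_t ~ Normal(0, sigma^2 t), E[exp(sigma*B_t)] = exp(sigma^2 t / 2); so E[X_t] = x_0 * exp((mu - sigma^2/2) t) * exp(sigma^2 t / 2) = x_0 * exp(mu t) = 7*exp(t/5)/4.
Var(X_t) = E[X_t^2] - (E[X_t])^2 = x_0^2 * exp(2 mu t) * (exp(sigma^2 t) - 1) = 49*(exp(25*t/16) - 1)*exp(2*t/5)/16.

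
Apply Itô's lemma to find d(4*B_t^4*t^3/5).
d(4*B_t^4*t^3/5) = (12*B_t^2*t^2*(B_t^2 + 2*t)/5) dt + (16*B_t^3*t^3/5) dB_t

Itô's formula for f(t, x): d f(t, B_t) = (f_t + (1/2) f_xx) dt + f_x dB_t. Compute partials of f(t, x) = 4*t^3*x^4/5:
  f_t(t,x)  = 12*t^2*x^4/5
  f_x(t,x)  = 16*t^3*x^3/5
  f_xx(t,x) = 48*t^3*x^2/5
Assemble drift = f_t + (1/2) f_xx = 12*t^2*x^2*(2*t + x^2)/5 and diffusion = f_x = 16*t^3*x^3/5. Substituting x = B_t:
  d(4*B_t^4*t^3/5) = (12*B_t^2*t^2*(B_t^2 + 2*t)/5) dt + (16*B_t^3*t^3/5) dB_t.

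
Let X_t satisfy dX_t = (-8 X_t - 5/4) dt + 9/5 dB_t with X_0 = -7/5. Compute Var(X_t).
Var(X_t) = 81/400 - 81*exp(-16*t)/400

The variance V(t) = Var(X_t) satisfies V'(t) = 2 a V(t) + c^2 with V(0) = 0 (drift coefficient is linear in X, diffusion is constant). With a = -8, c = 9/5, the solution is
  V(t) = (c^2 / (2 a)) * (exp(2 a t) - 1)
       = ((9/5)^2 / (2*(-8))) * (exp((-16) t) - 1)
       = 81/400 - 81*exp(-16*t)/400.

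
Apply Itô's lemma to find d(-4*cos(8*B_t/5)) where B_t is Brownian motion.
d(-4*cos(8*B_t/5)) = (128*cos(8*B_t/5)/25) dt + (32*sin(8*B_t/5)/5) dB_t

Itô's formula for f(B_t) gives d f(B_t) = f'(B_t) dB_t + (1/2) f''(B_t) dt. Compute derivatives of f(x) = -4*cos(8*x/5):
  f'(x)  = 32*sin(8*x/5)/5
  f''(x) = 256*cos(8*x/5)/25
Substitute x = B_t and multiply the f'' term by 1/2:
  drift     = (1/2) * (256*cos(8*x/5)/25) evaluated at B_t = 128*cos(8*B_t/5)/25
  diffusion = (32*sin(8*x/5)/5) evaluated at B_t = 32*sin(8*B_t/5)/5
Therefore d(-4*cos(8*B_t/5)) = (128*cos(8*B_t/5)/25) dt + (32*sin(8*B_t/5)/5) dB_t.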